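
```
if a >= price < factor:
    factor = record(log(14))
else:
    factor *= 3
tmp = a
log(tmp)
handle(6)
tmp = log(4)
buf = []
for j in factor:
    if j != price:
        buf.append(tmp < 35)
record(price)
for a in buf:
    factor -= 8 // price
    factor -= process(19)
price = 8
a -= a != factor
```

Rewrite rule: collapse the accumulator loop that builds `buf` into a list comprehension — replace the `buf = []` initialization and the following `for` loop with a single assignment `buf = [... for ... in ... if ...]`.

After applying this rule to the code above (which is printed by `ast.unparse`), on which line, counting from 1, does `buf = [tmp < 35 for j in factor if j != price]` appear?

Transformed code:
if a >= price < factor:
    factor = record(log(14))
else:
    factor *= 3
tmp = a
log(tmp)
handle(6)
tmp = log(4)
buf = [tmp < 35 for j in factor if j != price]
record(price)
for a in buf:
    factor -= 8 // price
    factor -= process(19)
price = 8
a -= a != factor

9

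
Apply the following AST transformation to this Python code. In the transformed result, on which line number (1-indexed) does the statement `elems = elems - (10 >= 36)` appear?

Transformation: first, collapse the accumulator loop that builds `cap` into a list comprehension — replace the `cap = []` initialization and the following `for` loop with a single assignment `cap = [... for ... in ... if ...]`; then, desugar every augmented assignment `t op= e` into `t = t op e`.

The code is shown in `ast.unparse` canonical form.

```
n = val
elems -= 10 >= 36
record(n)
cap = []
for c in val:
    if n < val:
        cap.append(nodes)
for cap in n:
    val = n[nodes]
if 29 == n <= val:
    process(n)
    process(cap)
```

2

Transformed code:
n = val
elems = elems - (10 >= 36)
record(n)
cap = [nodes for c in val if n < val]
for cap in n:
    val = n[nodes]
if 29 == n <= val:
    process(n)
    process(cap)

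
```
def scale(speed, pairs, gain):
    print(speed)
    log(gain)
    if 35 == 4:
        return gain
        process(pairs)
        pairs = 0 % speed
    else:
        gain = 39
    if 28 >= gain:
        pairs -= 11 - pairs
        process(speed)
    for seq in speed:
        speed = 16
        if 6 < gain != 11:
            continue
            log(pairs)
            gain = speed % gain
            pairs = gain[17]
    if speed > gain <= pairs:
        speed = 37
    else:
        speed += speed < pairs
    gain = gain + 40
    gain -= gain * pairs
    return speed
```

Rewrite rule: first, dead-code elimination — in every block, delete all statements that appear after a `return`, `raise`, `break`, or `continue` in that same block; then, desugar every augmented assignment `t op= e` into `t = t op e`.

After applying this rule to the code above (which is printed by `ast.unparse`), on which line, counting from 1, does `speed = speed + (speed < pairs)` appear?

18

Transformed code:
def scale(speed, pairs, gain):
    print(speed)
    log(gain)
    if 35 == 4:
        return gain
    else:
        gain = 39
    if 28 >= gain:
        pairs = pairs - (11 - pairs)
        process(speed)
    for seq in speed:
        speed = 16
        if 6 < gain != 11:
            continue
    if speed > gain <= pairs:
        speed = 37
    else:
        speed = speed + (speed < pairs)
    gain = gain + 40
    gain = gain - gain * pairs
    return speed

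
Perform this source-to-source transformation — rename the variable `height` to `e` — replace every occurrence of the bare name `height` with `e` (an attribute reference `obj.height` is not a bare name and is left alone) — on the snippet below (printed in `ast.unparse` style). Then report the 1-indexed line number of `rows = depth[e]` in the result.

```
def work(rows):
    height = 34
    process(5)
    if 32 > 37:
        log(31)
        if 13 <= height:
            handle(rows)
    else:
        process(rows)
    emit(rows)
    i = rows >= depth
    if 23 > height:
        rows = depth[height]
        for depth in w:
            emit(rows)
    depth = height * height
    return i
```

13

Transformed code:
def work(rows):
    e = 34
    process(5)
    if 32 > 37:
        log(31)
        if 13 <= e:
            handle(rows)
    else:
        process(rows)
    emit(rows)
    i = rows >= depth
    if 23 > e:
        rows = depth[e]
        for depth in w:
            emit(rows)
    depth = e * e
    return i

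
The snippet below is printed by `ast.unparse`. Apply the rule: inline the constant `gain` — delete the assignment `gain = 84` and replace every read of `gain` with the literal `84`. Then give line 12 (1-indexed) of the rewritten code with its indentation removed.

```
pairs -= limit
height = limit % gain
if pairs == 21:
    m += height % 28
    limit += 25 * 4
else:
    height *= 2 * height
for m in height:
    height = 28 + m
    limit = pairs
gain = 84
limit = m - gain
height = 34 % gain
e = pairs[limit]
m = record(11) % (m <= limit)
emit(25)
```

Transformed code:
pairs -= limit
height = limit % 84
if pairs == 21:
    m += height % 28
    limit += 25 * 4
else:
    height *= 2 * height
for m in height:
    height = 28 + m
    limit = pairs
limit = m - 84
height = 34 % 84
e = pairs[limit]
m = record(11) % (m <= limit)
emit(25)

height = 34 % 84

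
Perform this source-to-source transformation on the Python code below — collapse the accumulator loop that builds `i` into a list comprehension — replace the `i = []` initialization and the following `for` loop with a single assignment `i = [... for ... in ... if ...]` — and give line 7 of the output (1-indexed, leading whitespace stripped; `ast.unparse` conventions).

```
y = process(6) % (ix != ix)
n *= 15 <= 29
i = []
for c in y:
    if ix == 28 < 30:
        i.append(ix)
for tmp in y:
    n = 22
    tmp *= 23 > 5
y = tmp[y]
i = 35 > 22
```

y = tmp[y]

Transformed code:
y = process(6) % (ix != ix)
n *= 15 <= 29
i = [ix for c in y if ix == 28 < 30]
for tmp in y:
    n = 22
    tmp *= 23 > 5
y = tmp[y]
i = 35 > 22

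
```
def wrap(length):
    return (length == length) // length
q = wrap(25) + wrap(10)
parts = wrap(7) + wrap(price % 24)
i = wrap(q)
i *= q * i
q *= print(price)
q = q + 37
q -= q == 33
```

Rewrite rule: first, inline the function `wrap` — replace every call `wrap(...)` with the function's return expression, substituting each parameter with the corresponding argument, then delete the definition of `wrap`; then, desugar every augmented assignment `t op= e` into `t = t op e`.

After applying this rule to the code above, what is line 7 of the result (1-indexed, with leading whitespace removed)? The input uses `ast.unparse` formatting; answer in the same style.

q = q - (q == 33)

Transformed code:
q = (25 == 25) // 25 + (10 == 10) // 10
parts = (7 == 7) // 7 + (price % 24 == price % 24) // (price % 24)
i = (q == q) // q
i = i * (q * i)
q = q * print(price)
q = q + 37
q = q - (q == 33)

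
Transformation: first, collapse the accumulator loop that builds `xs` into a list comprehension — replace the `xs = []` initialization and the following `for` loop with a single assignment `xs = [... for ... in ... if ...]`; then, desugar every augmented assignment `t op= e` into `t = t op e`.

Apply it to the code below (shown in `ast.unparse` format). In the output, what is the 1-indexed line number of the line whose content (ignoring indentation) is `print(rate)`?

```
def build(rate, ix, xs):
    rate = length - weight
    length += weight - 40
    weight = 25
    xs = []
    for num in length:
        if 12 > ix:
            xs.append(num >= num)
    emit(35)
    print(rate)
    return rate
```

Transformed code:
def build(rate, ix, xs):
    rate = length - weight
    length = length + (weight - 40)
    weight = 25
    xs = [num >= num for num in length if 12 > ix]
    emit(35)
    print(rate)
    return rate

7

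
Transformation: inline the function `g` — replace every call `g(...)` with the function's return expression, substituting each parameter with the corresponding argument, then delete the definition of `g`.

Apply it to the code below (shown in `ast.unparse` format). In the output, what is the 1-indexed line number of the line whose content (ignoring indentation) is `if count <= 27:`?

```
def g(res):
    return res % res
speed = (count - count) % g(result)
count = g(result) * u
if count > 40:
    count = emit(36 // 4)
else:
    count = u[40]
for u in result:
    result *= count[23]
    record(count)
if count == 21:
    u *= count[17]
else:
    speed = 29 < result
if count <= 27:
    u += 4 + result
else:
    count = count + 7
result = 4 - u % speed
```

Transformed code:
speed = (count - count) % (result % result)
count = result % result * u
if count > 40:
    count = emit(36 // 4)
else:
    count = u[40]
for u in result:
    result *= count[23]
    record(count)
if count == 21:
    u *= count[17]
else:
    speed = 29 < result
if count <= 27:
    u += 4 + result
else:
    count = count + 7
result = 4 - u % speed

14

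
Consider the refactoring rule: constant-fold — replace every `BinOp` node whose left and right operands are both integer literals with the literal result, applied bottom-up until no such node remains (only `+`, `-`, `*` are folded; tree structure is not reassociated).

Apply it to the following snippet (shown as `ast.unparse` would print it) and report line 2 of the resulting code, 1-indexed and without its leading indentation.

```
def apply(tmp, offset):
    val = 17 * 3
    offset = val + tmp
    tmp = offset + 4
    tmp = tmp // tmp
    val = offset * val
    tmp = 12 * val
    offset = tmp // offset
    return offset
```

Transformed code:
def apply(tmp, offset):
    val = 51
    offset = val + tmp
    tmp = offset + 4
    tmp = tmp // tmp
    val = offset * val
    tmp = 12 * val
    offset = tmp // offset
    return offset

val = 51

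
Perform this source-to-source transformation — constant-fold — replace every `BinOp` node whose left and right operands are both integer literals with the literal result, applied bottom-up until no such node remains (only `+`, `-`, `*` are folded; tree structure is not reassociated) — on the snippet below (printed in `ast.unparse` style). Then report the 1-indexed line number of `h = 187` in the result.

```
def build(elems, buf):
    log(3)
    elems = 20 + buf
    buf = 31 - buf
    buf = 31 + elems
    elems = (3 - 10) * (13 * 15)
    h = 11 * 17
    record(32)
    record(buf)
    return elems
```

7

Transformed code:
def build(elems, buf):
    log(3)
    elems = 20 + buf
    buf = 31 - buf
    buf = 31 + elems
    elems = -1365
    h = 187
    record(32)
    record(buf)
    return elems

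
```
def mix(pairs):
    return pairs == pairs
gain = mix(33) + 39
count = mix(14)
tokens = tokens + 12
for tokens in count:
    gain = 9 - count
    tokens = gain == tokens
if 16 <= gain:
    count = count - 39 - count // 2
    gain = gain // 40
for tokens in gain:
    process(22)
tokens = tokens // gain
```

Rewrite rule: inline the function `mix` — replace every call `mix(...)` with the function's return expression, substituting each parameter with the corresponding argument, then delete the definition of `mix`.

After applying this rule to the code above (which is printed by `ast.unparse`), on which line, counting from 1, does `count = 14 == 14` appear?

Transformed code:
gain = (33 == 33) + 39
count = 14 == 14
tokens = tokens + 12
for tokens in count:
    gain = 9 - count
    tokens = gain == tokens
if 16 <= gain:
    count = count - 39 - count // 2
    gain = gain // 40
for tokens in gain:
    process(22)
tokens = tokens // gain

2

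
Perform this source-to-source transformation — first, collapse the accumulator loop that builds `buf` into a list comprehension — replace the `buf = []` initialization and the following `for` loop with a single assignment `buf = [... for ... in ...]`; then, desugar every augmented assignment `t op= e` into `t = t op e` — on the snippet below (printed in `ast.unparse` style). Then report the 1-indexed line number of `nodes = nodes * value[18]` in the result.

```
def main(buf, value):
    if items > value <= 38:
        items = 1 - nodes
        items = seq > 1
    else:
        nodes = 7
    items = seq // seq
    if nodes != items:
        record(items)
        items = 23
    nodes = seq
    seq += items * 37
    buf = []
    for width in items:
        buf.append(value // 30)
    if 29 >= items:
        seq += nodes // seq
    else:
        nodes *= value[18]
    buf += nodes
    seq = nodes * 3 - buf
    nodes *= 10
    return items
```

17

Transformed code:
def main(buf, value):
    if items > value <= 38:
        items = 1 - nodes
        items = seq > 1
    else:
        nodes = 7
    items = seq // seq
    if nodes != items:
        record(items)
        items = 23
    nodes = seq
    seq = seq + items * 37
    buf = [value // 30 for width in items]
    if 29 >= items:
        seq = seq + nodes // seq
    else:
        nodes = nodes * value[18]
    buf = buf + nodes
    seq = nodes * 3 - buf
    nodes = nodes * 10
    return items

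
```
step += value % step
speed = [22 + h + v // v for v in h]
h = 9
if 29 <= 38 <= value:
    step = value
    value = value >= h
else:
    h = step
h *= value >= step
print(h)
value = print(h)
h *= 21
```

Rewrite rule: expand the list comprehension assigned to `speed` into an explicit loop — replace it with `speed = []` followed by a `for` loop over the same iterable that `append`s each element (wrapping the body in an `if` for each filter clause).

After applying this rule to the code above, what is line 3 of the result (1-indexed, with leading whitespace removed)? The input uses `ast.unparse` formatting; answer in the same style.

Transformed code:
step += value % step
speed = []
for v in h:
    speed.append(22 + h + v // v)
h = 9
if 29 <= 38 <= value:
    step = value
    value = value >= h
else:
    h = step
h *= value >= step
print(h)
value = print(h)
h *= 21

for v in h:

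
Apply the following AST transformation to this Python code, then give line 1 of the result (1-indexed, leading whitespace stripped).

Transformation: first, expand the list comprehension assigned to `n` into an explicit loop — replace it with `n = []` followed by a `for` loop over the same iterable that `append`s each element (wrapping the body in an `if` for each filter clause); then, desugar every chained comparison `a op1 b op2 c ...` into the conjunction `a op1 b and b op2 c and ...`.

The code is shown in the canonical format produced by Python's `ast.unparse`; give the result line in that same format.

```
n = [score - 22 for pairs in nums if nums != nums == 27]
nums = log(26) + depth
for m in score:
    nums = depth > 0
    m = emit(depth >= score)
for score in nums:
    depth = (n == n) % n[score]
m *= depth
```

Transformed code:
n = []
for pairs in nums:
    if nums != nums and nums == 27:
        n.append(score - 22)
nums = log(26) + depth
for m in score:
    nums = depth > 0
    m = emit(depth >= score)
for score in nums:
    depth = (n == n) % n[score]
m *= depth

n = []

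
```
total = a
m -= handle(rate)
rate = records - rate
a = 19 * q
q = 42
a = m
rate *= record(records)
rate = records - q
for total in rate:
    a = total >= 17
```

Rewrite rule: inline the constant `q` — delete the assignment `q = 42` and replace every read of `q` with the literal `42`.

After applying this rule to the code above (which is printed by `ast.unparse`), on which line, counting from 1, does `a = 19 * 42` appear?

4

Transformed code:
total = a
m -= handle(rate)
rate = records - rate
a = 19 * 42
a = m
rate *= record(records)
rate = records - 42
for total in rate:
    a = total >= 17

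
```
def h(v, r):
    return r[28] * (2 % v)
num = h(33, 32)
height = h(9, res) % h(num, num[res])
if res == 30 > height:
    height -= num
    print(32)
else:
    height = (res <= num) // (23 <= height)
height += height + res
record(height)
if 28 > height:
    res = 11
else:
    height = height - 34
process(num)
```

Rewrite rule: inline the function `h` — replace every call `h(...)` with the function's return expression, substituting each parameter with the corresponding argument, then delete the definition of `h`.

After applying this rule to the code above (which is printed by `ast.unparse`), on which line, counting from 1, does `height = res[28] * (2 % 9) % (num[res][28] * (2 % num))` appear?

2

Transformed code:
num = 32[28] * (2 % 33)
height = res[28] * (2 % 9) % (num[res][28] * (2 % num))
if res == 30 > height:
    height -= num
    print(32)
else:
    height = (res <= num) // (23 <= height)
height += height + res
record(height)
if 28 > height:
    res = 11
else:
    height = height - 34
process(num)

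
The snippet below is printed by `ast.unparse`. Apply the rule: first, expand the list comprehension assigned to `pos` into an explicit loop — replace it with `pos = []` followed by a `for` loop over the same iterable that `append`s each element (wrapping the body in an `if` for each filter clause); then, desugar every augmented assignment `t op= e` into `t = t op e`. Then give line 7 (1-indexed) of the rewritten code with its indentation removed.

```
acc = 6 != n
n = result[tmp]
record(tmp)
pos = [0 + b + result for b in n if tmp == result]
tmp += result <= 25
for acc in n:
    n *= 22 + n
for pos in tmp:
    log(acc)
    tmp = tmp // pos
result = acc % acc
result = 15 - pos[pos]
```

Transformed code:
acc = 6 != n
n = result[tmp]
record(tmp)
pos = []
for b in n:
    if tmp == result:
        pos.append(0 + b + result)
tmp = tmp + (result <= 25)
for acc in n:
    n = n * (22 + n)
for pos in tmp:
    log(acc)
    tmp = tmp // pos
result = acc % acc
result = 15 - pos[pos]

pos.append(0 + b + result)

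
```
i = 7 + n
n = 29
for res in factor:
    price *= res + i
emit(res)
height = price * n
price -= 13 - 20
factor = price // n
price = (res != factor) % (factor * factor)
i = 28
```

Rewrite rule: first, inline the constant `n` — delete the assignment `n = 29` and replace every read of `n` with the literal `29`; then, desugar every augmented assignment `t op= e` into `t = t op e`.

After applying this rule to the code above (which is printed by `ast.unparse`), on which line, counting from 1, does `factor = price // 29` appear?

7

Transformed code:
i = 7 + 29
for res in factor:
    price = price * (res + i)
emit(res)
height = price * 29
price = price - (13 - 20)
factor = price // 29
price = (res != factor) % (factor * factor)
i = 28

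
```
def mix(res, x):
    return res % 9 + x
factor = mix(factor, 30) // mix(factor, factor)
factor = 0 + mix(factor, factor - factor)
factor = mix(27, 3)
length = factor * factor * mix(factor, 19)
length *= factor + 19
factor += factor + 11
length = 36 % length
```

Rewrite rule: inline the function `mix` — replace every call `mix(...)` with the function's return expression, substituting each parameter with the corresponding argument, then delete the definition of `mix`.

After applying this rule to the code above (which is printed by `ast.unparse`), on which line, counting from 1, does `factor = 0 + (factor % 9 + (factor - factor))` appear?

Transformed code:
factor = (factor % 9 + 30) // (factor % 9 + factor)
factor = 0 + (factor % 9 + (factor - factor))
factor = 27 % 9 + 3
length = factor * factor * (factor % 9 + 19)
length *= factor + 19
factor += factor + 11
length = 36 % length

2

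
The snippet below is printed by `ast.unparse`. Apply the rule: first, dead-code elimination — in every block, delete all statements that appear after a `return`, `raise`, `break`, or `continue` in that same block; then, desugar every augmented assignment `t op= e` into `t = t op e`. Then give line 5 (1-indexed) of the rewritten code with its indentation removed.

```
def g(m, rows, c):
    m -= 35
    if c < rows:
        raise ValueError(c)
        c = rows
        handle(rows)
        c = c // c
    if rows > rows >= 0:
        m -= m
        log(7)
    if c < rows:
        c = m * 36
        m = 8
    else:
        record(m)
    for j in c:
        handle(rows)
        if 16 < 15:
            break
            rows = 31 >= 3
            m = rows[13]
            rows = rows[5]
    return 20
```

Transformed code:
def g(m, rows, c):
    m = m - 35
    if c < rows:
        raise ValueError(c)
    if rows > rows >= 0:
        m = m - m
        log(7)
    if c < rows:
        c = m * 36
        m = 8
    else:
        record(m)
    for j in c:
        handle(rows)
        if 16 < 15:
            break
    return 20

if rows > rows >= 0:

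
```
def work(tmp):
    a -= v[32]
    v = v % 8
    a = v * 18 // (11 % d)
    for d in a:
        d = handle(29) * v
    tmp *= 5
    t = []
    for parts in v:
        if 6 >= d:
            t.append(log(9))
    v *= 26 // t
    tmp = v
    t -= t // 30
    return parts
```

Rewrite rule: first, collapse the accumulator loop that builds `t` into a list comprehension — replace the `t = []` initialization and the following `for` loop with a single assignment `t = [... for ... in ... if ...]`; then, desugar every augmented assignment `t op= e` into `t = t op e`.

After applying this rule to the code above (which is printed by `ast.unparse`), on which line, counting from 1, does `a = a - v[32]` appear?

Transformed code:
def work(tmp):
    a = a - v[32]
    v = v % 8
    a = v * 18 // (11 % d)
    for d in a:
        d = handle(29) * v
    tmp = tmp * 5
    t = [log(9) for parts in v if 6 >= d]
    v = v * (26 // t)
    tmp = v
    t = t - t // 30
    return parts

2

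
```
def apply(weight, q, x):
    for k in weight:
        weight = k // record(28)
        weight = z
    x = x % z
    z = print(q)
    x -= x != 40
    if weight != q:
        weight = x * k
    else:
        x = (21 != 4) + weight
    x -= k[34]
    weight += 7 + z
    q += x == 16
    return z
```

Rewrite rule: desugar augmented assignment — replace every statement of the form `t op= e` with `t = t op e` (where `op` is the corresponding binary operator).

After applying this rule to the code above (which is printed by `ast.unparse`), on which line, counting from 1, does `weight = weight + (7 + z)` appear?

Transformed code:
def apply(weight, q, x):
    for k in weight:
        weight = k // record(28)
        weight = z
    x = x % z
    z = print(q)
    x = x - (x != 40)
    if weight != q:
        weight = x * k
    else:
        x = (21 != 4) + weight
    x = x - k[34]
    weight = weight + (7 + z)
    q = q + (x == 16)
    return z

13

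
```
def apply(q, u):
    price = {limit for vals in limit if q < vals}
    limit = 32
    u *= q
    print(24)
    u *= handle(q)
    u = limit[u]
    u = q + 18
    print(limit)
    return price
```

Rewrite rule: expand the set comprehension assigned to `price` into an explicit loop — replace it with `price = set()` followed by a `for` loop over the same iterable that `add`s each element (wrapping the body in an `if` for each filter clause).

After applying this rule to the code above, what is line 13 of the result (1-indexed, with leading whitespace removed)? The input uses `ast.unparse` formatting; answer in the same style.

Transformed code:
def apply(q, u):
    price = set()
    for vals in limit:
        if q < vals:
            price.add(limit)
    limit = 32
    u *= q
    print(24)
    u *= handle(q)
    u = limit[u]
    u = q + 18
    print(limit)
    return price

return price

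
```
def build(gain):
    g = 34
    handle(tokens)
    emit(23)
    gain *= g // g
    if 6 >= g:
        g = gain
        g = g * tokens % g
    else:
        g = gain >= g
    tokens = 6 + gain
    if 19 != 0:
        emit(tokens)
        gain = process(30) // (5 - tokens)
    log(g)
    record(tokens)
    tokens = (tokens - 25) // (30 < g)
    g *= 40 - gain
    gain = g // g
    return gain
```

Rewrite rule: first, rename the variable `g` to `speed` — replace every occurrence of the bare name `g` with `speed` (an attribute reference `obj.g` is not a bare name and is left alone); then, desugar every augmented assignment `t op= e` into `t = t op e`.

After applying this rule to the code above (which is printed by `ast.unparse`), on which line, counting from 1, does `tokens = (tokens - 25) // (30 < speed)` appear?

17

Transformed code:
def build(gain):
    speed = 34
    handle(tokens)
    emit(23)
    gain = gain * (speed // speed)
    if 6 >= speed:
        speed = gain
        speed = speed * tokens % speed
    else:
        speed = gain >= speed
    tokens = 6 + gain
    if 19 != 0:
        emit(tokens)
        gain = process(30) // (5 - tokens)
    log(speed)
    record(tokens)
    tokens = (tokens - 25) // (30 < speed)
    speed = speed * (40 - gain)
    gain = speed // speed
    return gain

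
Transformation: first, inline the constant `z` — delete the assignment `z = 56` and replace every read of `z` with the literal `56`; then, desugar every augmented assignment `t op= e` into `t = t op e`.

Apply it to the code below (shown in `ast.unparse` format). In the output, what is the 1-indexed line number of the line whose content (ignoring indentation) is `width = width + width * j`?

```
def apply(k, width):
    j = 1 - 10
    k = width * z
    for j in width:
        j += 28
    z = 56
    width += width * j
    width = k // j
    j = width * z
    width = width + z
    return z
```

Transformed code:
def apply(k, width):
    j = 1 - 10
    k = width * 56
    for j in width:
        j = j + 28
    width = width + width * j
    width = k // j
    j = width * 56
    width = width + 56
    return 56

6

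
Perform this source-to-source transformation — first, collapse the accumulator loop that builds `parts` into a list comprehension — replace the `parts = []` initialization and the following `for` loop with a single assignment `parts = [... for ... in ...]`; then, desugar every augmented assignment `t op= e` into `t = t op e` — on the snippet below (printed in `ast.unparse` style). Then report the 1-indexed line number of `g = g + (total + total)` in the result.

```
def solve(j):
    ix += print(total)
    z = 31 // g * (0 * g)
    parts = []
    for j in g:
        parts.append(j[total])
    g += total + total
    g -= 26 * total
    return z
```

5

Transformed code:
def solve(j):
    ix = ix + print(total)
    z = 31 // g * (0 * g)
    parts = [j[total] for j in g]
    g = g + (total + total)
    g = g - 26 * total
    return z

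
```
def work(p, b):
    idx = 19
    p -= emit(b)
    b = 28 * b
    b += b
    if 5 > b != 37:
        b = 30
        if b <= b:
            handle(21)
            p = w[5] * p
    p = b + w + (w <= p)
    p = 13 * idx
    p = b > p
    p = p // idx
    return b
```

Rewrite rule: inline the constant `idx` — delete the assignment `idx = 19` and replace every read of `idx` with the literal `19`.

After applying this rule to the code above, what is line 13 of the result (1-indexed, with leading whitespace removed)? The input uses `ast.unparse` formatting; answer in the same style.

p = p // 19

Transformed code:
def work(p, b):
    p -= emit(b)
    b = 28 * b
    b += b
    if 5 > b != 37:
        b = 30
        if b <= b:
            handle(21)
            p = w[5] * p
    p = b + w + (w <= p)
    p = 13 * 19
    p = b > p
    p = p // 19
    return b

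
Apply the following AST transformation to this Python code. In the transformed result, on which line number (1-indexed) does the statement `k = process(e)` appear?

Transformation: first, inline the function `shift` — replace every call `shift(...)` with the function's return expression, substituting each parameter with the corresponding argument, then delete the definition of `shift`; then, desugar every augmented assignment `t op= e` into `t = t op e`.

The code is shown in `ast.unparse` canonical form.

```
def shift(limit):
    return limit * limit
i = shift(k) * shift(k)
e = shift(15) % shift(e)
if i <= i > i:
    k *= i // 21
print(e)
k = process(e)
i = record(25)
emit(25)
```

Transformed code:
i = k * k * (k * k)
e = 15 * 15 % (e * e)
if i <= i > i:
    k = k * (i // 21)
print(e)
k = process(e)
i = record(25)
emit(25)

6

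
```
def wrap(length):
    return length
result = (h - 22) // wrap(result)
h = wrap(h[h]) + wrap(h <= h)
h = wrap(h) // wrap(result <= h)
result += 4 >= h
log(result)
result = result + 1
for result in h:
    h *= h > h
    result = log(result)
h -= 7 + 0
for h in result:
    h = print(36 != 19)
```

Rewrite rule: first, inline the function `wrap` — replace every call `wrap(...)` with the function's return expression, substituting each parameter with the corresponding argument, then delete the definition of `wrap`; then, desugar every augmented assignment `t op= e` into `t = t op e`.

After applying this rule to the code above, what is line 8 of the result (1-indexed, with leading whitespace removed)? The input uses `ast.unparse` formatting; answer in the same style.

Transformed code:
result = (h - 22) // result
h = h[h] + (h <= h)
h = h // (result <= h)
result = result + (4 >= h)
log(result)
result = result + 1
for result in h:
    h = h * (h > h)
    result = log(result)
h = h - (7 + 0)
for h in result:
    h = print(36 != 19)

h = h * (h > h)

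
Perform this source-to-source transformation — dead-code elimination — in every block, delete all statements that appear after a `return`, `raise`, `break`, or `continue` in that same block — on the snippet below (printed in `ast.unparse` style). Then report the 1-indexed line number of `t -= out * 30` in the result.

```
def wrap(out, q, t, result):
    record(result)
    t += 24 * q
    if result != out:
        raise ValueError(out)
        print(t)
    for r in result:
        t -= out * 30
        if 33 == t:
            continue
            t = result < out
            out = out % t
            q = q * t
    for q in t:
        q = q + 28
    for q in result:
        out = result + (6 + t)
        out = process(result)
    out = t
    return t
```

Transformed code:
def wrap(out, q, t, result):
    record(result)
    t += 24 * q
    if result != out:
        raise ValueError(out)
    for r in result:
        t -= out * 30
        if 33 == t:
            continue
    for q in t:
        q = q + 28
    for q in result:
        out = result + (6 + t)
        out = process(result)
    out = t
    return t

7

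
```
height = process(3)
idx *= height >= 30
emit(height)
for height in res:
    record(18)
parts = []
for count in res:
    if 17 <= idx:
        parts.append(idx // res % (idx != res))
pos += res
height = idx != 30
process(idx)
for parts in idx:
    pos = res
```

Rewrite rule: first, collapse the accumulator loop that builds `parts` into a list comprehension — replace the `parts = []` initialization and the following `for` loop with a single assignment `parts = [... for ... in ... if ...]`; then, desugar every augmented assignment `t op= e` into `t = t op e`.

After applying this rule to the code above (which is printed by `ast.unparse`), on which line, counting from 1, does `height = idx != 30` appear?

8

Transformed code:
height = process(3)
idx = idx * (height >= 30)
emit(height)
for height in res:
    record(18)
parts = [idx // res % (idx != res) for count in res if 17 <= idx]
pos = pos + res
height = idx != 30
process(idx)
for parts in idx:
    pos = res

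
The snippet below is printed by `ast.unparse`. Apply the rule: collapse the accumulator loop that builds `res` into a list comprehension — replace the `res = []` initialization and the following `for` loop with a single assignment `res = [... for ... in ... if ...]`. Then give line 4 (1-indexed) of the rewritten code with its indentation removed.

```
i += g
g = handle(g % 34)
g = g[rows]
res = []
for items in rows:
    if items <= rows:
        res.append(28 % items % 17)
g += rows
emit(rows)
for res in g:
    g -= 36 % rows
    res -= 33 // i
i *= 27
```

res = [28 % items % 17 for items in rows if items <= rows]

Transformed code:
i += g
g = handle(g % 34)
g = g[rows]
res = [28 % items % 17 for items in rows if items <= rows]
g += rows
emit(rows)
for res in g:
    g -= 36 % rows
    res -= 33 // i
i *= 27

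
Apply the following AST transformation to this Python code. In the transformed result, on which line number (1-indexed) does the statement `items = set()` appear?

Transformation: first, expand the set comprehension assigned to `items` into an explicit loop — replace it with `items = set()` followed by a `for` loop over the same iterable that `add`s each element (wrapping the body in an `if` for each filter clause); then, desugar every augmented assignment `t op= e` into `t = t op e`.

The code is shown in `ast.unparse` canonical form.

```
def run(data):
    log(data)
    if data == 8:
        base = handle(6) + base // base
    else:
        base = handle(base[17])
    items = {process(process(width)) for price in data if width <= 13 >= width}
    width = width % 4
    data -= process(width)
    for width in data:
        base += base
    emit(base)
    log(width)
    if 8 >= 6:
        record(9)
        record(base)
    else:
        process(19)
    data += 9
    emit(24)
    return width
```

7

Transformed code:
def run(data):
    log(data)
    if data == 8:
        base = handle(6) + base // base
    else:
        base = handle(base[17])
    items = set()
    for price in data:
        if width <= 13 >= width:
            items.add(process(process(width)))
    width = width % 4
    data = data - process(width)
    for width in data:
        base = base + base
    emit(base)
    log(width)
    if 8 >= 6:
        record(9)
        record(base)
    else:
        process(19)
    data = data + 9
    emit(24)
    return width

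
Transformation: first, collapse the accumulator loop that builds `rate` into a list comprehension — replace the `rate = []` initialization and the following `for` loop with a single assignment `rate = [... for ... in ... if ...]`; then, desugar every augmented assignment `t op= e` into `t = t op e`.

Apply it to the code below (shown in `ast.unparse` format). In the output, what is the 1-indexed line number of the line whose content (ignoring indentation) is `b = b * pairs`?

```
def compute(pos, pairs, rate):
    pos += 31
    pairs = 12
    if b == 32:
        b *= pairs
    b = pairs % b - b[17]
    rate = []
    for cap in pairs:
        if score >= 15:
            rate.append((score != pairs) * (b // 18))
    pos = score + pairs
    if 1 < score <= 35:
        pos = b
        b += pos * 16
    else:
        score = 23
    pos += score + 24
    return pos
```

5

Transformed code:
def compute(pos, pairs, rate):
    pos = pos + 31
    pairs = 12
    if b == 32:
        b = b * pairs
    b = pairs % b - b[17]
    rate = [(score != pairs) * (b // 18) for cap in pairs if score >= 15]
    pos = score + pairs
    if 1 < score <= 35:
        pos = b
        b = b + pos * 16
    else:
        score = 23
    pos = pos + (score + 24)
    return pos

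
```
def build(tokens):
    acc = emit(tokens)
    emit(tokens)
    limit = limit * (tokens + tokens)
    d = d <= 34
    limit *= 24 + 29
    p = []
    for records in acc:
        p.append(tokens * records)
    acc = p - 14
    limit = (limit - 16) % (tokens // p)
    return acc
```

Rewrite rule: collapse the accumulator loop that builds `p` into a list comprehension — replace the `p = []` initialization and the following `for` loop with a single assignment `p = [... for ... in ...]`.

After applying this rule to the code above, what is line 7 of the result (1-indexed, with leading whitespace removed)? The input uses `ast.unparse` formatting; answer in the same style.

p = [tokens * records for records in acc]

Transformed code:
def build(tokens):
    acc = emit(tokens)
    emit(tokens)
    limit = limit * (tokens + tokens)
    d = d <= 34
    limit *= 24 + 29
    p = [tokens * records for records in acc]
    acc = p - 14
    limit = (limit - 16) % (tokens // p)
    return acc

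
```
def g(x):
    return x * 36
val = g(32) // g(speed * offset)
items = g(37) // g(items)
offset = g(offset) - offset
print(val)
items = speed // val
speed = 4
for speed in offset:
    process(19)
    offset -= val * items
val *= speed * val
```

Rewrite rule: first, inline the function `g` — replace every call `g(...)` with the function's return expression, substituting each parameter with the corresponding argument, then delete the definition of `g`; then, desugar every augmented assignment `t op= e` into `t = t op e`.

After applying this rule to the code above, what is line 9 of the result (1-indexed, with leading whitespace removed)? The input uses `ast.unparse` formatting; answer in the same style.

offset = offset - val * items

Transformed code:
val = 32 * 36 // (speed * offset * 36)
items = 37 * 36 // (items * 36)
offset = offset * 36 - offset
print(val)
items = speed // val
speed = 4
for speed in offset:
    process(19)
    offset = offset - val * items
val = val * (speed * val)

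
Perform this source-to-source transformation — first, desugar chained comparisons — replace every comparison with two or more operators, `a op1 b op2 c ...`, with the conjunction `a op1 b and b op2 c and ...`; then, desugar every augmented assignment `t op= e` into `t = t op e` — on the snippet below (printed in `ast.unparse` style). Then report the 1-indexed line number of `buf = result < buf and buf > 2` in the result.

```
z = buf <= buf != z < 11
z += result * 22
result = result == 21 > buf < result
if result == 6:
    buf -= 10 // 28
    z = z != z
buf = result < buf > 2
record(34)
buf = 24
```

7

Transformed code:
z = buf <= buf and buf != z and (z < 11)
z = z + result * 22
result = result == 21 and 21 > buf and (buf < result)
if result == 6:
    buf = buf - 10 // 28
    z = z != z
buf = result < buf and buf > 2
record(34)
buf = 24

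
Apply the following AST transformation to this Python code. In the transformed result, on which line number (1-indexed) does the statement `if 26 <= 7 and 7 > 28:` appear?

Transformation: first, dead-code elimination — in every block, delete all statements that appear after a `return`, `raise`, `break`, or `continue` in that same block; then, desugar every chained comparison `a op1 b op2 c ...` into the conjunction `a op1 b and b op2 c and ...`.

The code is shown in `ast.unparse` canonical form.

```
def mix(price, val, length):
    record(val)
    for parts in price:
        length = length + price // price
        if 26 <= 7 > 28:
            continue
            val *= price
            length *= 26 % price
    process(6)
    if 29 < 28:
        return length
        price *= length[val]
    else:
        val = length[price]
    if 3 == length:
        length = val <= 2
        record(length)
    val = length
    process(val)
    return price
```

Transformed code:
def mix(price, val, length):
    record(val)
    for parts in price:
        length = length + price // price
        if 26 <= 7 and 7 > 28:
            continue
    process(6)
    if 29 < 28:
        return length
    else:
        val = length[price]
    if 3 == length:
        length = val <= 2
        record(length)
    val = length
    process(val)
    return price

5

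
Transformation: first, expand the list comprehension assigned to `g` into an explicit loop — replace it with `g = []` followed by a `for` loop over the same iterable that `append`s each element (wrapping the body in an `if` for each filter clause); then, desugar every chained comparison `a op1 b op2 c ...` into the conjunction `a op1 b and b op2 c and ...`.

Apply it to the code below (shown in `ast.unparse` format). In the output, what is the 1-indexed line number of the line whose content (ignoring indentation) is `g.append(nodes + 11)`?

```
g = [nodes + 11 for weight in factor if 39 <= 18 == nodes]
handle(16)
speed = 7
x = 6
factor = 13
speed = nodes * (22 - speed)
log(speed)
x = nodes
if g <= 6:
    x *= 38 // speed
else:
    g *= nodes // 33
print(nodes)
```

Transformed code:
g = []
for weight in factor:
    if 39 <= 18 and 18 == nodes:
        g.append(nodes + 11)
handle(16)
speed = 7
x = 6
factor = 13
speed = nodes * (22 - speed)
log(speed)
x = nodes
if g <= 6:
    x *= 38 // speed
else:
    g *= nodes // 33
print(nodes)

4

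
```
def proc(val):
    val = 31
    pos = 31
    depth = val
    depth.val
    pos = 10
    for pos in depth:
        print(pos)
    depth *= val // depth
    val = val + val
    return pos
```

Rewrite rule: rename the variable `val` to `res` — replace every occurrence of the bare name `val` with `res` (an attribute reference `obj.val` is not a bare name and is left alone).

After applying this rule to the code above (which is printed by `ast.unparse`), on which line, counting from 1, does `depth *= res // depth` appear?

Transformed code:
def proc(res):
    res = 31
    pos = 31
    depth = res
    depth.val
    pos = 10
    for pos in depth:
        print(pos)
    depth *= res // depth
    res = res + res
    return pos

9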